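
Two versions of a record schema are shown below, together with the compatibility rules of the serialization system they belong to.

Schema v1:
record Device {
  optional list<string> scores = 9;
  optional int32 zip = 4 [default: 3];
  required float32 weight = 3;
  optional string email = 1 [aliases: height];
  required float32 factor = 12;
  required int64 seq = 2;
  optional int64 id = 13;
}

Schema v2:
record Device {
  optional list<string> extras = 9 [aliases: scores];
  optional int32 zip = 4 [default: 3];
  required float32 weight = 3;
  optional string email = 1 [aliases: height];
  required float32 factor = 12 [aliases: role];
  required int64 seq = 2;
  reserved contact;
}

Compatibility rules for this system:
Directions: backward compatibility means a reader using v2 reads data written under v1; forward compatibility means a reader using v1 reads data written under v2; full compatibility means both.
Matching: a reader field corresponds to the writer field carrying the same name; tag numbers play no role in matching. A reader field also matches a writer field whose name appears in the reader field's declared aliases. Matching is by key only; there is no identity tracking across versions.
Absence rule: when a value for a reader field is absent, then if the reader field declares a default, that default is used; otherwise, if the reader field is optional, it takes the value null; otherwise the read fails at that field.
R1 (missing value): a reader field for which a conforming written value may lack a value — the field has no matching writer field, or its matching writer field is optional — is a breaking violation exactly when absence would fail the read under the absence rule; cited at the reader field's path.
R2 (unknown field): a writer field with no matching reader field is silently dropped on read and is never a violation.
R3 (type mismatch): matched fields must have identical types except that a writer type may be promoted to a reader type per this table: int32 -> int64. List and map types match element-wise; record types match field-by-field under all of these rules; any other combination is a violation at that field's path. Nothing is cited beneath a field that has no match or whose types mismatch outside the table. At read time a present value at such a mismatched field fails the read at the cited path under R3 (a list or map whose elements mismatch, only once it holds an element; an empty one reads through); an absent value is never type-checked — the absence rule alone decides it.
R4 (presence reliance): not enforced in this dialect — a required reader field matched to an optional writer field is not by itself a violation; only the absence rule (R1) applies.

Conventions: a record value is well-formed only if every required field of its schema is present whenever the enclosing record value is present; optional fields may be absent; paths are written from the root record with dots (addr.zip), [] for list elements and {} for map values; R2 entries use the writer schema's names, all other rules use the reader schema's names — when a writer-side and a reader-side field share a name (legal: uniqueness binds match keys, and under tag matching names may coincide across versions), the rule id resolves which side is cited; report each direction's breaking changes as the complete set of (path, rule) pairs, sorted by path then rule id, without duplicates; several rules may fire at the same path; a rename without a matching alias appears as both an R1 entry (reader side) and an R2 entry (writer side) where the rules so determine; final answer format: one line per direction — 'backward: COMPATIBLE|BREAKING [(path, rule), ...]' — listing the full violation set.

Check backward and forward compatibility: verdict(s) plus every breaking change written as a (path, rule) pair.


arrows below run writer -> reader for Device
checking backward for Device: reader v2 against writer v1:
  extras: list<string> -> list<string>, writer optional; from scores
  zip: int32 -> int32, writer optional; from zip
  weight: float32 -> float32, writer required; from weight
  email: string -> string, writer optional; from email
  factor: float32 -> float32, writer required; from factor
  seq: int64 -> int64, writer required; from seq
  writer field id has no reader counterpart
  => backward verdict for Device: COMPATIBLE, no violations
checking forward for Device: reader v1 against writer v2:
  scores: no writer match
  zip: int32 -> int32, writer optional; from zip
  weight: float32 -> float32, writer required; from weight
  email: string -> string, writer optional; from email
  factor: float32 -> float32, writer required; from factor
  seq: int64 -> int64, writer required; from seq
  id: no writer match
  writer field extras has no reader counterpart
  => forward verdict for Device: COMPATIBLE, no violations

backward: COMPATIBLE []; forward: COMPATIBLE []


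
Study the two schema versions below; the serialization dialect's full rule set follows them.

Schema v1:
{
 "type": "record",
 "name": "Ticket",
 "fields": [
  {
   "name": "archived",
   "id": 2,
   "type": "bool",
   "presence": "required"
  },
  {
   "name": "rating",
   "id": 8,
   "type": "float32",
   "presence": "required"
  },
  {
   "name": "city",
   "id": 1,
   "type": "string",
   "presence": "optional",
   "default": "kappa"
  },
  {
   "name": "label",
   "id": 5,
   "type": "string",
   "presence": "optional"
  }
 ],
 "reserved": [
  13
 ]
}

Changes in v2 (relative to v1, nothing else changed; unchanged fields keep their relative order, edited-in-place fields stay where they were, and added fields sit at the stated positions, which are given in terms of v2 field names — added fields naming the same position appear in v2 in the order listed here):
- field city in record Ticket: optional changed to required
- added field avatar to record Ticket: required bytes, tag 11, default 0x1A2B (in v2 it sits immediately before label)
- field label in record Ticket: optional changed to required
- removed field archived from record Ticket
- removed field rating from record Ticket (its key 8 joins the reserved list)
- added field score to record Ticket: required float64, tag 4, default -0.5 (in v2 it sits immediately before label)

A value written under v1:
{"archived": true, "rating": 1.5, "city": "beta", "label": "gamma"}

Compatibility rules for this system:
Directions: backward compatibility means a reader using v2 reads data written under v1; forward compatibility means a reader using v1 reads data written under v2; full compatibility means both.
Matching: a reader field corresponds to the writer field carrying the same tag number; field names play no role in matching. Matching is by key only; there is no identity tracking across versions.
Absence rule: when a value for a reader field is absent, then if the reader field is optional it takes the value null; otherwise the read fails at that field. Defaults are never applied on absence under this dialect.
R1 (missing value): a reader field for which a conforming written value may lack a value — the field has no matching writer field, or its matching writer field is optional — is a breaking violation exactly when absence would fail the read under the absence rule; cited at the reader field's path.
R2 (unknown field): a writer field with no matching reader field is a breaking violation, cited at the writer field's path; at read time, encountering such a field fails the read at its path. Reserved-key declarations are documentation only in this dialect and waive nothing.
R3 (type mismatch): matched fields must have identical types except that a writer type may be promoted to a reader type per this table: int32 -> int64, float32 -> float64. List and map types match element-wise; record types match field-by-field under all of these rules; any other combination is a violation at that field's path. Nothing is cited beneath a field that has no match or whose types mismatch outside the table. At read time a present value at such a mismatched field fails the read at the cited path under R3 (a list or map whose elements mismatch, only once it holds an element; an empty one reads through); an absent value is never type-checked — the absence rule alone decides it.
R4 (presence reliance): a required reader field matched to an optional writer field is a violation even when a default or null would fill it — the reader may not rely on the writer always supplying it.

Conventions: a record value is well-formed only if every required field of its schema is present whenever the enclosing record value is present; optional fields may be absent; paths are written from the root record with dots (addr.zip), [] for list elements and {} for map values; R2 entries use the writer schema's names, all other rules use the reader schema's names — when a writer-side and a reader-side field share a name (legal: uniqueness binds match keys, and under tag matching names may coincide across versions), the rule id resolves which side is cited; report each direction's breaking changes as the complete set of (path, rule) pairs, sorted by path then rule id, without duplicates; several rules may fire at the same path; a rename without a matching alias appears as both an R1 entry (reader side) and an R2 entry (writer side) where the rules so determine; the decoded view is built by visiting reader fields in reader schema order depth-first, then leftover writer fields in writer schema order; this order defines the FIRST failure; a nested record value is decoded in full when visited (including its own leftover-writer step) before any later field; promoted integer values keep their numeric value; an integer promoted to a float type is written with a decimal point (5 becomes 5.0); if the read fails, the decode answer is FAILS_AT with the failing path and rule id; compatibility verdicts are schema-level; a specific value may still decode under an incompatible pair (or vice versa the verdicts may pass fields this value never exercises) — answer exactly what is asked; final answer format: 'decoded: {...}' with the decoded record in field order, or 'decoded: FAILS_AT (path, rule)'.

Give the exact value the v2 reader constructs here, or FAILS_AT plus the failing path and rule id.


each type pair in Ticket: writer, then reader
decode walk for Ticket under reader schema v2:
  city := "beta"
  read fails at avatar under R1 (no fill)
  => FAILS_AT (avatar, R1)
checking off the Ticket differences that do not matter here:
  field city in record Ticket: optional changed to required -> a verdict-level change on Ticket — the shown value reads the same
  field label in record Ticket: optional changed to required -> a verdict-level change on Ticket — the shown value reads the same
  added field score to record Ticket: required float64, tag 4, default -0.5 (in v2 it sits immediately before label) -> a verdict-level change on Ticket — the shown value reads the same

decoded: FAILS_AT (avatar, R1)


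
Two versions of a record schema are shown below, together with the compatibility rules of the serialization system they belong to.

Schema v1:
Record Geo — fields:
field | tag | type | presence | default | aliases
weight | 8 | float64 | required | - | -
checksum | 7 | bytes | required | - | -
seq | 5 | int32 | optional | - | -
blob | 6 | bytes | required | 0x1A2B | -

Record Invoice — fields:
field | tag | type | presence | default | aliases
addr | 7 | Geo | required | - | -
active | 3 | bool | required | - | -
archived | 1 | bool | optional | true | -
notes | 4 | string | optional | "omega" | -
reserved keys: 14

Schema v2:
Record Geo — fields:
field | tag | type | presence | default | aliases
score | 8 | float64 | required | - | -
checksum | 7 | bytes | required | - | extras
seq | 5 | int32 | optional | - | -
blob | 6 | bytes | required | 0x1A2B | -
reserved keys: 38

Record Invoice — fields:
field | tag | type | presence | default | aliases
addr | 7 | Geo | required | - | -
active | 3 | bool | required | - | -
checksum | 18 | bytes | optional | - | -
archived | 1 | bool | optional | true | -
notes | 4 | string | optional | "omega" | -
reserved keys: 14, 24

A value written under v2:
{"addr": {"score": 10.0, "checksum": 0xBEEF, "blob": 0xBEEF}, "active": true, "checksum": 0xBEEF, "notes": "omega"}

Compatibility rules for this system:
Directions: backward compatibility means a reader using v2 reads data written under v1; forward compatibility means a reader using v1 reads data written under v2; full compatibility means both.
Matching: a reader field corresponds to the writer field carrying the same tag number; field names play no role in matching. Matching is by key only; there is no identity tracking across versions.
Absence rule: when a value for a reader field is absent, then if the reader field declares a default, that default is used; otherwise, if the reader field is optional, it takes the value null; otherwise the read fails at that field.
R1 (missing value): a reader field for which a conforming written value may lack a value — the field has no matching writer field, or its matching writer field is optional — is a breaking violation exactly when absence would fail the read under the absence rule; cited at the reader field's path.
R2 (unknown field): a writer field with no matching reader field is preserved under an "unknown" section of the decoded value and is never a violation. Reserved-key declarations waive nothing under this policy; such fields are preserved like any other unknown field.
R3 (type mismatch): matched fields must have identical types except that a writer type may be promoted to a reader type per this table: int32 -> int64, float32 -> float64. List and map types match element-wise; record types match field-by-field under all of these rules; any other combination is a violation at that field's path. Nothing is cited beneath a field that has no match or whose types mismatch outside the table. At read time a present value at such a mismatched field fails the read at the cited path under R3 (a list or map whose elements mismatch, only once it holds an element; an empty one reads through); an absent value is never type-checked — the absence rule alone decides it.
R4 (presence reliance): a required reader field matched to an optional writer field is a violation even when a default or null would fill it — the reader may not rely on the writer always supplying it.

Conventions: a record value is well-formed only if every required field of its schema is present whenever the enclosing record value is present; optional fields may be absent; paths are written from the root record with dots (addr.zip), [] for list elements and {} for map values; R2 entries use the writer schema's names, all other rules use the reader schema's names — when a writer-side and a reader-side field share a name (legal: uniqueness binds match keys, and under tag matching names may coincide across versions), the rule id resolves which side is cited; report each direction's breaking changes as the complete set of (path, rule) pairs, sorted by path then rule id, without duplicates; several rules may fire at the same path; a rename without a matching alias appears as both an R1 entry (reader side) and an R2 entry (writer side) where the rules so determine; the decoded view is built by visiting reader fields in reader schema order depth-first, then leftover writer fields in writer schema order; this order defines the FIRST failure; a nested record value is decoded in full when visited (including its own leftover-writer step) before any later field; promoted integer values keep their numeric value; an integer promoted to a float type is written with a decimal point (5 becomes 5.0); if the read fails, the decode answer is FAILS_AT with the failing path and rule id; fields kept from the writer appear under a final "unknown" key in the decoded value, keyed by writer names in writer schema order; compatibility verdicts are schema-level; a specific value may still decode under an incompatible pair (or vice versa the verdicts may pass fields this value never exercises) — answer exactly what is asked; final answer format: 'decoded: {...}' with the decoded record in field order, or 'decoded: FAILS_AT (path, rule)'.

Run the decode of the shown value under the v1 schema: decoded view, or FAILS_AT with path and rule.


each type pair in Invoice: writer, then reader
decode walk for Invoice under reader schema v1:
  addr.weight := 10.0 (from writer score)
  addr.checksum := 0xBEEF
  addr.seq := null (missing; optional => null)
  addr.blob := 0xBEEF
  active := true
  archived := true (missing; default applied)
  notes := "omega"
  writer checksum: kept under "unknown"
  => decoded: {"addr": {"weight": 10.0, "checksum": 0xBEEF, "seq": null, "blob": 0xBEEF}, "active": true, "archived": true, "notes": "omega", "unknown": {"checksum": 0xBEEF}}
diffs on Invoice not affecting the asked answer:
  renamed field weight to score in record Geo -> no rule fires on it and the decoded Invoice view is identical with or without it

decoded: {"addr": {"weight": 10.0, "checksum": 0xBEEF, "seq": null, "blob": 0xBEEF}, "active": true, "archived": true, "notes": "omega", "unknown": {"checksum": 0xBEEF}}


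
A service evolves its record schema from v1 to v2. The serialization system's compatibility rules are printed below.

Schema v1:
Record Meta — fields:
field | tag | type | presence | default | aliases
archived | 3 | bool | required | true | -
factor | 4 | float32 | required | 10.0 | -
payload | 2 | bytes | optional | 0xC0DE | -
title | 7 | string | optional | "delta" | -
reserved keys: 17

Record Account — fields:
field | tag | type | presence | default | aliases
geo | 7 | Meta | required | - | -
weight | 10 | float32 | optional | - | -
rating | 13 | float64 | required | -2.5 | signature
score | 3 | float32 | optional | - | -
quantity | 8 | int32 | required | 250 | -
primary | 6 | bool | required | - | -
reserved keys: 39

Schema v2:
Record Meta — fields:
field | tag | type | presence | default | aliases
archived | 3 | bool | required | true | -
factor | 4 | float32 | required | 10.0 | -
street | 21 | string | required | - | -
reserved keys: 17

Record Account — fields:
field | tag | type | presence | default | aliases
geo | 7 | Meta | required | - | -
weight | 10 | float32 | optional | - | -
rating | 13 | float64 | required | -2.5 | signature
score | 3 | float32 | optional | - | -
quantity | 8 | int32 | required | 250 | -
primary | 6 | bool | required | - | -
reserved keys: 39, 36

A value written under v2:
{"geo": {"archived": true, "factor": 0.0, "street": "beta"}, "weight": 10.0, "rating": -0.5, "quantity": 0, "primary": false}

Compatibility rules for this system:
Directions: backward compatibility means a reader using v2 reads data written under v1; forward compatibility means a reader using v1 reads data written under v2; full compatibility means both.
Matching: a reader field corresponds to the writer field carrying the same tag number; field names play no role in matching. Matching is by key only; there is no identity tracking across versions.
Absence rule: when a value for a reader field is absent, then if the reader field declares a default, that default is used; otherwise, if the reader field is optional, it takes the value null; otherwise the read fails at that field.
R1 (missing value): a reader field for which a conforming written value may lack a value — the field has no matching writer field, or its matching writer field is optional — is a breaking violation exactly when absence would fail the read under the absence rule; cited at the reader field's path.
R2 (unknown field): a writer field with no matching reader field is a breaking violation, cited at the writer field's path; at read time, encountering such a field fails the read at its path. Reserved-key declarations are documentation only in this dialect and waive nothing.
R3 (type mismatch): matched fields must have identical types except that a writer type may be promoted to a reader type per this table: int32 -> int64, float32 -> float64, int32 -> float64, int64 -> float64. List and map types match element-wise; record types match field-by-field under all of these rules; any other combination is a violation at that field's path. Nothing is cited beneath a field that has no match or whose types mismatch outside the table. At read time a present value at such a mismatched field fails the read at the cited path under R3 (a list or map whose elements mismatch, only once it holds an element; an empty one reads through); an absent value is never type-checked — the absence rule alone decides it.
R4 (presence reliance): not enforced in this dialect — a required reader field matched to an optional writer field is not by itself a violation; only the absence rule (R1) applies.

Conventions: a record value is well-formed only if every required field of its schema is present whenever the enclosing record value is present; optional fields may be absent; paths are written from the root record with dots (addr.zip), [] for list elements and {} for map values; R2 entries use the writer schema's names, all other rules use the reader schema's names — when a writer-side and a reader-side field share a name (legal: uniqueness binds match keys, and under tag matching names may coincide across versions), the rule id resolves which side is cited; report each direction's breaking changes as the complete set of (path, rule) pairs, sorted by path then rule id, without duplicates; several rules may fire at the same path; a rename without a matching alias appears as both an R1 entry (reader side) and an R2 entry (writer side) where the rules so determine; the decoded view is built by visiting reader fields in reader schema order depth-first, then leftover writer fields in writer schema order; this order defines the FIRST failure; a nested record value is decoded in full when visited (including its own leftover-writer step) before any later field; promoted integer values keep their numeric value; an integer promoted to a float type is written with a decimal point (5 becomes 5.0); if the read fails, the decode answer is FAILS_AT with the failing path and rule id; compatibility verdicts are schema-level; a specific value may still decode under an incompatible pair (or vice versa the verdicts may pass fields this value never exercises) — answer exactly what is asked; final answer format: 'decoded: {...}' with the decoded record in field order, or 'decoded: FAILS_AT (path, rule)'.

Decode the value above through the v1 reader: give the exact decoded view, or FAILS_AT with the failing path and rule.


decoded: FAILS_AT (geo.street, R2)

the writer's type comes first in each Account pair
decoding the Account value with the v1 reader:
  geo.archived := true
  geo.factor := 0.0
  geo.payload := 0xC0DE (absent -> default)
  geo.title := "delta" (absent -> default)
  read fails at geo.street under R2 (unknown field)
  => FAILS_AT (geo.street, R2)
checking off the Account differences that do not matter here:
  removed field payload from record Meta -> affects the rule determinations only; this particular Account value decodes identically
  removed field title from record Meta -> affects the rule determinations only; this particular Account value decodes identically


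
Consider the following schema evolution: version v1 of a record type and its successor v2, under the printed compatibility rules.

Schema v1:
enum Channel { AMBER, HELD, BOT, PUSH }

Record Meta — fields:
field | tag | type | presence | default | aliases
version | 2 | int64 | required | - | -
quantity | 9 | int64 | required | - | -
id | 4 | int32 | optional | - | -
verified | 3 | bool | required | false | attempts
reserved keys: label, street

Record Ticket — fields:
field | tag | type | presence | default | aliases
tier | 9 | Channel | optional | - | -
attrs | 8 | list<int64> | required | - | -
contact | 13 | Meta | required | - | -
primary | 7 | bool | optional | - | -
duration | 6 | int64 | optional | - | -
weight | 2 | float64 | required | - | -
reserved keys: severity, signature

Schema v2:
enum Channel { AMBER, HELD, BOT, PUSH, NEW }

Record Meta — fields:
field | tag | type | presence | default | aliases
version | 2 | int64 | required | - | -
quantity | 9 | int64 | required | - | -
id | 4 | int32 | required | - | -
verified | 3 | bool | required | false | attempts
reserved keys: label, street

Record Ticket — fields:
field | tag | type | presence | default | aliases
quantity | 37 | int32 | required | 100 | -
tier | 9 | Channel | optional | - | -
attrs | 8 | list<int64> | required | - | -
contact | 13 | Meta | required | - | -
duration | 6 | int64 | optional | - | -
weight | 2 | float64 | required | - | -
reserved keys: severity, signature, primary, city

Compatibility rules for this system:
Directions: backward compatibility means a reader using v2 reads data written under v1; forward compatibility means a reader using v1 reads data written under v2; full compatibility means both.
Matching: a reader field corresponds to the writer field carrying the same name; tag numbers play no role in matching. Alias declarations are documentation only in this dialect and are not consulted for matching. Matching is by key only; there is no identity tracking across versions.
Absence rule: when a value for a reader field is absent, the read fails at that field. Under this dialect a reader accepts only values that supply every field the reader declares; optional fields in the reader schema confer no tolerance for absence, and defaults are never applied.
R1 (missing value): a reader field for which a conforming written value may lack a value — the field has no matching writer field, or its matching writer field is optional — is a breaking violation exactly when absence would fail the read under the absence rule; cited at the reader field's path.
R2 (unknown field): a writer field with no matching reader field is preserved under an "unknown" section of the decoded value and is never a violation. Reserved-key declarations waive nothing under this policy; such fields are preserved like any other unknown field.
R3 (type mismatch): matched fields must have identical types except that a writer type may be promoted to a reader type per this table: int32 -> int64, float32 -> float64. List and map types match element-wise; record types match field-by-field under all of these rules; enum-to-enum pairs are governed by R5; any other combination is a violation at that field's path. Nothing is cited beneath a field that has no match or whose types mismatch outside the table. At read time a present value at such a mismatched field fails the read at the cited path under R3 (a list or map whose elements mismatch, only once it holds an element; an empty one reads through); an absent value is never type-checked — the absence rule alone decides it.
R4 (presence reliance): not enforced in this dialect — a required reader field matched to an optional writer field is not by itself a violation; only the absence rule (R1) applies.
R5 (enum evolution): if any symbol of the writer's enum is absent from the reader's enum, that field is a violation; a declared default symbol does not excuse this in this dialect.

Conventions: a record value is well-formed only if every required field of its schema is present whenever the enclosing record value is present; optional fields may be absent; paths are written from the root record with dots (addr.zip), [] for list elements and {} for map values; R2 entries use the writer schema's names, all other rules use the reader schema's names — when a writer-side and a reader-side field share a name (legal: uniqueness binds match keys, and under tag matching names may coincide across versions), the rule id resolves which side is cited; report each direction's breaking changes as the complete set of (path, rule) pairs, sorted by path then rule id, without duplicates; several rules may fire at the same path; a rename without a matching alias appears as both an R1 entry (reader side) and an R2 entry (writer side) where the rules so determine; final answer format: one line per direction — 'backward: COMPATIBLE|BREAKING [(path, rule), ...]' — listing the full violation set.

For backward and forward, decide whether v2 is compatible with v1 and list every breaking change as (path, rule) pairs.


backward: BREAKING [(contact.id, R1), (duration, R1), (quantity, R1), (tier, R1)]; forward: BREAKING [(duration, R1), (primary, R1), (tier, R1), (tier, R5)]

in Ticket below, arrows point writer -> reader
backward for Ticket (reader v2, writer v1):
  no writer field matches reader quantity
  Channel -> Channel, writer optional: tier aligns to tier
  list<int64> -> list<int64>, writer required: attrs aligns to attrs
  Meta -> Meta, writer required: contact aligns to contact
  int64 -> int64, writer optional: duration aligns to duration
  float64 -> float64, writer required: weight aligns to weight
  writer primary: unknown to reader
  int64 -> int64, writer required: contact.version aligns to contact.version
  int64 -> int64, writer required: contact.quantity aligns to contact.quantity
  int32 -> int32, writer optional: contact.id aligns to contact.id
  bool -> bool, writer required: contact.verified aligns to contact.verified
  violation R1 at contact.id
  violation R1 at duration
  violation R1 at quantity
  violation R1 at tier
  backward on Ticket therefore BREAKING (4)
forward for Ticket (reader v1, writer v2):
  Channel -> Channel, writer optional: tier aligns to tier
  list<int64> -> list<int64>, writer required: attrs aligns to attrs
  Meta -> Meta, writer required: contact aligns to contact
  no writer field matches reader primary
  int64 -> int64, writer optional: duration aligns to duration
  float64 -> float64, writer required: weight aligns to weight
  writer quantity: unknown to reader
  int64 -> int64, writer required: contact.version aligns to contact.version
  int64 -> int64, writer required: contact.quantity aligns to contact.quantity
  int32 -> int32, writer required: contact.id aligns to contact.id
  bool -> bool, writer required: contact.verified aligns to contact.verified
  violation R1 at duration
  violation R1 at primary
  violation R1 at tier
  violation R5 at tier
  forward on Ticket therefore BREAKING (4)


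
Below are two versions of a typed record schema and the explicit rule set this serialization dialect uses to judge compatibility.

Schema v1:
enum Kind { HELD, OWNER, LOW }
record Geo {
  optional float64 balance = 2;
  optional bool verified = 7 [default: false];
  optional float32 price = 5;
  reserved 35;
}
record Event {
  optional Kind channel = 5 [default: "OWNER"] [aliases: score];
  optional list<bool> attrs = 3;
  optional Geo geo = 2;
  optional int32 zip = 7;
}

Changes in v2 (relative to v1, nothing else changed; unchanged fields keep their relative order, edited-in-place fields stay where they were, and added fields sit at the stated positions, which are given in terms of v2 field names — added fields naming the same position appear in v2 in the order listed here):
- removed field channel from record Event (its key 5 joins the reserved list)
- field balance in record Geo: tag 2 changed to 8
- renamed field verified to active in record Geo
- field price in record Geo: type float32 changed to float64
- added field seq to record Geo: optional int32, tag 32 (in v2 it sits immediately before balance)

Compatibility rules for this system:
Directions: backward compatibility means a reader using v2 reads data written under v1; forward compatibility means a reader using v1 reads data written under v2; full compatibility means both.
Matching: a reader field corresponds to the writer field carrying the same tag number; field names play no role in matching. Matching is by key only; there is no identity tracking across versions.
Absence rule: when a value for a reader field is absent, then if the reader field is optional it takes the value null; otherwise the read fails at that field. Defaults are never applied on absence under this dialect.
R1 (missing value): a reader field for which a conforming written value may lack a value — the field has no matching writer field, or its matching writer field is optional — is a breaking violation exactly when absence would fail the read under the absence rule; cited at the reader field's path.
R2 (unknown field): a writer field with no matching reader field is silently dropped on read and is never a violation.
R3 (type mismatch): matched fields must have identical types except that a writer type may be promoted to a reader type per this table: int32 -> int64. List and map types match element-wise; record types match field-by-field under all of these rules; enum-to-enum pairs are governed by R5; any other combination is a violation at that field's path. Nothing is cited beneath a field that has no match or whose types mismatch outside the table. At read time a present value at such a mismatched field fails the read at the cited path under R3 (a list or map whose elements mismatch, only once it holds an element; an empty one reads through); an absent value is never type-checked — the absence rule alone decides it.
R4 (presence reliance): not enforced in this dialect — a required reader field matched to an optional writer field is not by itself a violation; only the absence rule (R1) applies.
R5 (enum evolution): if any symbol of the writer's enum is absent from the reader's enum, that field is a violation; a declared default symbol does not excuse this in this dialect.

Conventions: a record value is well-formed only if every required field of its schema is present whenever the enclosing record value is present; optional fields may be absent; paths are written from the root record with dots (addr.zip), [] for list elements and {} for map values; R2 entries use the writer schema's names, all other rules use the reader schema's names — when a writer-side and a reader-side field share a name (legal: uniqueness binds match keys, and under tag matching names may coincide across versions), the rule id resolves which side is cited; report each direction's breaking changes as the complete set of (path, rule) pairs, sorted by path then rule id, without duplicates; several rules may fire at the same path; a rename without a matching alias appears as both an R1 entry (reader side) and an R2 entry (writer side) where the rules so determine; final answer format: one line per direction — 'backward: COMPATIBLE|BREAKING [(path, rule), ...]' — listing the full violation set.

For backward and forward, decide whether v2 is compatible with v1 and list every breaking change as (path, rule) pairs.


backward: BREAKING [(geo.price, R3)]; forward: BREAKING [(geo.price, R3)]

arrows below run writer -> reader for Event
checking backward for Event: reader v2 against writer v1:
  writer optional, list<bool> -> list<bool>: reader attrs maps from writer attrs
  writer optional, Geo -> Geo: reader geo maps from writer geo
  writer optional, int32 -> int32: reader zip maps from writer zip
  writer field channel has no reader counterpart
  geo.seq: no writer match
  geo.balance: no writer match
  writer optional, bool -> bool: reader geo.active maps from writer geo.verified
  writer optional, float32 -> float64: reader geo.price maps from writer geo.price
  writer field geo.balance has no reader counterpart
  rule R3 violated at geo.price
  => backward verdict for Event: BREAKING, 1 violation(s)
checking forward for Event: reader v1 against writer v2:
  channel: no writer match
  writer optional, list<bool> -> list<bool>: reader attrs maps from writer attrs
  writer optional, Geo -> Geo: reader geo maps from writer geo
  writer optional, int32 -> int32: reader zip maps from writer zip
  geo.balance: no writer match
  writer optional, bool -> bool: reader geo.verified maps from writer geo.active
  writer optional, float64 -> float32: reader geo.price maps from writer geo.price
  writer field geo.seq has no reader counterpart
  writer field geo.balance has no reader counterpart
  rule R3 violated at geo.price
  => forward verdict for Event: BREAKING, 1 violation(s)


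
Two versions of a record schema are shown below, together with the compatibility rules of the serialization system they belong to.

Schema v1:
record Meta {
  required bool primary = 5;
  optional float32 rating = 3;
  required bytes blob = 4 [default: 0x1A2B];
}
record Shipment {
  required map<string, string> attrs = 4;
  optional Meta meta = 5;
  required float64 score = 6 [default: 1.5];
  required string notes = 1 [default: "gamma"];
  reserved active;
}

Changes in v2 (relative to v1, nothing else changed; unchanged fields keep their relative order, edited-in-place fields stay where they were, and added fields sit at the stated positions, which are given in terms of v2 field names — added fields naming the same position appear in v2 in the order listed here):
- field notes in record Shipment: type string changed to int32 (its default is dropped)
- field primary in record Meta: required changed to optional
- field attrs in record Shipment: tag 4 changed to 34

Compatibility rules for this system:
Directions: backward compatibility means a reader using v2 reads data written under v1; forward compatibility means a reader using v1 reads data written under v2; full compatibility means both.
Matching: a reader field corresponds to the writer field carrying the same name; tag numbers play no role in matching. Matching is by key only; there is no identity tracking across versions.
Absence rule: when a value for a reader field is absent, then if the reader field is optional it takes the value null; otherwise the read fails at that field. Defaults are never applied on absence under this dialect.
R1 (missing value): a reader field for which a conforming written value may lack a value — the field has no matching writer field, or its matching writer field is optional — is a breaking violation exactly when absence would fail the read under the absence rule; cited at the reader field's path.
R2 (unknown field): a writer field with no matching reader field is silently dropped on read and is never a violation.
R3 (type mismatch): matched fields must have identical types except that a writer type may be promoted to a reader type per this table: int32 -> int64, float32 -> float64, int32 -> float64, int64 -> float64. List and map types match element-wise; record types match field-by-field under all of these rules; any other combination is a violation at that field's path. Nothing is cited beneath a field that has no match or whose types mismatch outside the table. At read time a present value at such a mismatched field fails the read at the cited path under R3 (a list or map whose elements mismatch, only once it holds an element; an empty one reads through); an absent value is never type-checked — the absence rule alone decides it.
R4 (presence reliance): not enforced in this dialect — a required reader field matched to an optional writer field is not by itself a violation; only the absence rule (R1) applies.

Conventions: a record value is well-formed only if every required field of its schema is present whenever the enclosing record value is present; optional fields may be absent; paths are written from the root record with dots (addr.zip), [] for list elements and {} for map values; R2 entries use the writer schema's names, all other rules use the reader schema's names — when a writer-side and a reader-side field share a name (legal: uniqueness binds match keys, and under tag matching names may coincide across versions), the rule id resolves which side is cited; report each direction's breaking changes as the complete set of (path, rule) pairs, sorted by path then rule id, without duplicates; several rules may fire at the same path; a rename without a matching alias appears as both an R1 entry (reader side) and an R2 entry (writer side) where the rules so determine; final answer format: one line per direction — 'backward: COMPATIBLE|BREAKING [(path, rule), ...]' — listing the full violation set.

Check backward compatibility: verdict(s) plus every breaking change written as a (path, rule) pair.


backward: BREAKING [(notes, R3)]

each type pair in Shipment: writer, then reader
checking backward for Shipment: reader v2 against writer v1:
  writer required, map<string, string> -> map<string, string>: reader attrs maps from writer attrs
  writer optional, Meta -> Meta: reader meta maps from writer meta
  writer required, float64 -> float64: reader score maps from writer score
  writer required, string -> int32: reader notes maps from writer notes
  writer required, bool -> bool: reader meta.primary maps from writer meta.primary
  writer optional, float32 -> float32: reader meta.rating maps from writer meta.rating
  writer required, bytes -> bytes: reader meta.blob maps from writer meta.blob
  breaking: (notes, R3)
  => 1 violation(s): backward is BREAKING for Shipment
diffs on Shipment not affecting the asked answer:
  field primary in record Meta: required changed to optional -> its effect on Shipment is confined to the forward direction, not asked
  field attrs in record Shipment: tag 4 changed to 34 -> no rule fires on it in Shipment's dialect; the asked verdict holds
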